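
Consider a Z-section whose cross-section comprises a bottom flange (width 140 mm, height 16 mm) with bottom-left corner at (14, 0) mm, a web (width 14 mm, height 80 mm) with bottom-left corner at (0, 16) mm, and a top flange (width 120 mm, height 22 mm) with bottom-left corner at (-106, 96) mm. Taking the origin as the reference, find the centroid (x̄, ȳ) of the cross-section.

x̄ = 12.43 mm, ȳ = 60.52 mm

bottom flange: A = 140 × 16 = 2240.00, centroid at (84.00, 8.00).
web: A = 14 × 80 = 1120.00, centroid at (7.00, 56.00).
top flange: A = 120 × 22 = 2640.00, centroid at (-46.00, 107.00).
ΣA = 6000.00 mm²
ΣAx̄ = (2240.00)(84.00) + (1120.00)(7.00) + (2640.00)(-46.00) = 74560.00 mm³
ΣAȳ = (2240.00)(8.00) + (1120.00)(56.00) + (2640.00)(107.00) = 363120.00 mm³
x̄ = 74560.00 / 6000.00 = 12.43 mm
ȳ = 363120.00 / 6000.00 = 60.52 mm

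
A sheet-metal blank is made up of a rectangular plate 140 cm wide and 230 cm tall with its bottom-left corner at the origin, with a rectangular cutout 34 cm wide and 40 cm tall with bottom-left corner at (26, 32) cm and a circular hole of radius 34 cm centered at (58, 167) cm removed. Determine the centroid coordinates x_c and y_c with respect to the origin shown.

plate: A = 140 × 230 = 32200.00, centroid at (70.00, 115.00).
hole 1: A = −(34 × 40) = -1360.00, centroid at (43.00, 52.00).
hole 2: A = −π·34² = -3631.68, centroid at (58.00, 167.00).
ΣA = 27208.32 cm², ΣAx_c = 1984882.50 cm³, ΣAy_c = 3025789.26 cm³.
x_c = 1984882.50/27208.32 = 72.95 cm; y_c = 3025789.26/27208.32 = 111.21 cm.

x_c = 72.95 cm, y_c = 111.21 cm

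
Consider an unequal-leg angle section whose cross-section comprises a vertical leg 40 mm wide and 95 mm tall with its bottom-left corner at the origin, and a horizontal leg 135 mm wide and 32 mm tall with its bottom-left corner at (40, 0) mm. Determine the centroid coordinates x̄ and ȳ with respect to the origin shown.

x̄ = 66.55 mm, ȳ = 30.74 mm

vertical leg: A = 40 × 95 = 3800.00, centroid at (20.00, 47.50).
horizontal leg: A = 135 × 32 = 4320.00, centroid at (107.50, 16.00).
ΣA = 8120.00 mm²
ΣAx̄ = (3800.00)(20.00) + (4320.00)(107.50) = 540400.00 mm³
ΣAȳ = (3800.00)(47.50) + (4320.00)(16.00) = 249620.00 mm³
x̄ = 540400.00 / 8120.00 = 66.55 mm
ȳ = 249620.00 / 8120.00 = 30.74 mm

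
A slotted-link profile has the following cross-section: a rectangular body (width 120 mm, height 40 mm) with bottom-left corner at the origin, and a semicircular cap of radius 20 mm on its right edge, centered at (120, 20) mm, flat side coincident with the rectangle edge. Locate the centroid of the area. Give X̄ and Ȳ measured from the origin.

rectangular body: A = 120 × 40 = 4800.00, centroid at (60.00, 20.00).
semicircular end: A = ½π·20² = 628.32, centroid at (128.49, 20.00).
ΣA = 5428.32 mm²
ΣAX̄ = (4800.00)(60.00) + (628.32)(128.49) = 368731.56 mm³
ΣAȲ = (4800.00)(20.00) + (628.32)(20.00) = 108566.37 mm³
X̄ = 368731.56 / 5428.32 = 67.93 mm
Ȳ = 108566.37 / 5428.32 = 20.00 mm

X̄ = 67.93 mm, Ȳ = 20.00 mm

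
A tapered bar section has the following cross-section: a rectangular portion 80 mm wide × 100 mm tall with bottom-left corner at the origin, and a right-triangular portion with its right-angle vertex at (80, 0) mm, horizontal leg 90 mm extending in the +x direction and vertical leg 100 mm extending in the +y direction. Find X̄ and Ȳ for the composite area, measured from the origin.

Part | A | x̄ᵢ | ȳᵢ | A·x̄ᵢ | A·ȳᵢ
rectangular portion | 8000.00 | 40.00 | 50.00 | 320000.00 | 400000.00
triangular portion | 4500.00 | 110.00 | 33.33 | 495000.00 | 150000.00
Σ | 12500.00 |  |  | 815000.00 | 550000.00
X̄ = 815000.00 / 12500.00 = 65.20 mm
Ȳ = 550000.00 / 12500.00 = 44.00 mm

X̄ = 65.20 mm, Ȳ = 44.00 mm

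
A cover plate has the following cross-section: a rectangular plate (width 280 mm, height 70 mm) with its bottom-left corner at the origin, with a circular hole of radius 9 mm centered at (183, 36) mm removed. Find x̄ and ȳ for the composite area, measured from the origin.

plate: A = 280 × 70 = 19600.00, centroid at (140.00, 35.00).
hole: A = −π·9² = -254.47, centroid at (183.00, 36.00).
ΣA = 19345.53 mm²
ΣAx̄ = (19600.00)(140.00) + (-254.47)(183.00) = 2697432.17 mm³
ΣAȳ = (19600.00)(35.00) + (-254.47)(36.00) = 676839.12 mm³
x̄ = 2697432.17 / 19345.53 = 139.43 mm
ȳ = 676839.12 / 19345.53 = 34.99 mm

x̄ = 139.43 mm, ȳ = 34.99 mm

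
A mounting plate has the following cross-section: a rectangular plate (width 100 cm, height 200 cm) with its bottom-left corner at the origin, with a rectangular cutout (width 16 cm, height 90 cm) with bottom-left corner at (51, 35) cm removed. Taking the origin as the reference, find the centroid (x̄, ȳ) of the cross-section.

plate: A = 100 × 200 = 20000.00, centroid at (50.00, 100.00).
hole: A = −(16 × 90) = -1440.00, centroid at (59.00, 80.00).
ΣA = 18560.00 cm²
ΣAx̄ = (20000.00)(50.00) + (-1440.00)(59.00) = 915040.00 cm³
ΣAȳ = (20000.00)(100.00) + (-1440.00)(80.00) = 1884800.00 cm³
x̄ = 915040.00 / 18560.00 = 49.30 cm
ȳ = 1884800.00 / 18560.00 = 101.55 cm

x̄ = 49.30 cm, ȳ = 101.55 cm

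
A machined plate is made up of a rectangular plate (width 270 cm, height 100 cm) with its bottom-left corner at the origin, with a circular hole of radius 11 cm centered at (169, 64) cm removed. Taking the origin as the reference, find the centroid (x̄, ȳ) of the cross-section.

x̄ = 134.51 cm, ȳ = 49.80 cm

Part | A | x̄ᵢ | ȳᵢ | A·x̄ᵢ | A·ȳᵢ
plate | 27000.00 | 135.00 | 50.00 | 3645000.00 | 1350000.00
hole | -380.13 | 169.00 | 64.00 | -64242.43 | -24328.49
Σ | 26619.87 |  |  | 3580757.57 | 1325671.51
x̄ = 3580757.57 / 26619.87 = 134.51 cm
ȳ = 1325671.51 / 26619.87 = 49.80 cm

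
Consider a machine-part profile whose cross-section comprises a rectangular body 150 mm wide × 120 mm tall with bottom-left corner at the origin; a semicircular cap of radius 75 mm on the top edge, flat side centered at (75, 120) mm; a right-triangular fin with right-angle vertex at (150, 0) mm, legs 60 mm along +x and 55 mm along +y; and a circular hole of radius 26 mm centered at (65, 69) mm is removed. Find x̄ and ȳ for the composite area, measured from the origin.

rectangular body: A = 150 × 120 = 18000.00, centroid at (75.00, 60.00).
semicircular top: A = ½π·75² = 8835.73, centroid at (75.00, 151.83).
triangular fin: A = ½·60·55 = 1650.00, centroid at (170.00, 18.33).
hole: A = −π·26² = -2123.72, centroid at (65.00, 69.00).
ΣA = 26362.01 mm², ΣAx̄ = 2155138.12 mm³, ΣAȳ = 2305251.07 mm³.
x̄ = 2155138.12/26362.01 = 81.75 mm; ȳ = 2305251.07/26362.01 = 87.45 mm.

x̄ = 81.75 mm, ȳ = 87.45 mm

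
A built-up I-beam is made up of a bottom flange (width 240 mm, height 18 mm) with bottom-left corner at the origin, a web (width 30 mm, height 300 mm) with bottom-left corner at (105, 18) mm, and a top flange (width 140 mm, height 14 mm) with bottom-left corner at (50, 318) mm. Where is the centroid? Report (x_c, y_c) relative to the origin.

x_c = 120.00 mm, y_c = 143.19 mm

bottom flange: A = 240 × 18 = 4320.00, centroid at (120.00, 9.00).
web: A = 30 × 300 = 9000.00, centroid at (120.00, 168.00).
top flange: A = 140 × 14 = 1960.00, centroid at (120.00, 325.00).
ΣA = 15280.00 mm²
ΣAx_c = (4320.00)(120.00) + (9000.00)(120.00) + (1960.00)(120.00) = 1833600.00 mm³
ΣAy_c = (4320.00)(9.00) + (9000.00)(168.00) + (1960.00)(325.00) = 2187880.00 mm³
x_c = 1833600.00 / 15280.00 = 120.00 mm
y_c = 2187880.00 / 15280.00 = 143.19 mm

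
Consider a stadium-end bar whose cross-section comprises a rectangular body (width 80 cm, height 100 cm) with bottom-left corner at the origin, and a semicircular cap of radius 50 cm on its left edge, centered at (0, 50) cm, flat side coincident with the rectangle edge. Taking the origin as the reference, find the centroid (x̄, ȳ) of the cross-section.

Part | A | x̄ᵢ | ȳᵢ | A·x̄ᵢ | A·ȳᵢ
rectangular body | 8000.00 | 40.00 | 50.00 | 320000.00 | 400000.00
semicircular end | 3926.99 | -21.22 | 50.00 | -83333.33 | 196349.54
Σ | 11926.99 |  |  | 236666.67 | 596349.54
x̄ = 236666.67 / 11926.99 = 19.84 cm
ȳ = 596349.54 / 11926.99 = 50.00 cm

x̄ = 19.84 cm, ȳ = 50.00 cm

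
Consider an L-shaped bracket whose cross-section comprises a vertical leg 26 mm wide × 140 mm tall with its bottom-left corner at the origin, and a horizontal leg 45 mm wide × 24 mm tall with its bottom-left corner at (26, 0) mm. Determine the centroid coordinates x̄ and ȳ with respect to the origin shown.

vertical leg: A = 26 × 140 = 3640.00, centroid at (13.00, 70.00).
horizontal leg: A = 45 × 24 = 1080.00, centroid at (48.50, 12.00).
ΣA = 4720.00 mm²
ΣAx̄ = (3640.00)(13.00) + (1080.00)(48.50) = 99700.00 mm³
ΣAȳ = (3640.00)(70.00) + (1080.00)(12.00) = 267760.00 mm³
x̄ = 99700.00 / 4720.00 = 21.12 mm
ȳ = 267760.00 / 4720.00 = 56.73 mm

x̄ = 21.12 mm, ȳ = 56.73 mm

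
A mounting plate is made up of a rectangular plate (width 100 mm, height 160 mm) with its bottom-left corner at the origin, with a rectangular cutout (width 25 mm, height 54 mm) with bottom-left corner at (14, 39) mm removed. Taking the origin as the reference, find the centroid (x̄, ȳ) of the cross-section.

Part | A | x̄ᵢ | ȳᵢ | A·x̄ᵢ | A·ȳᵢ
plate | 16000.00 | 50.00 | 80.00 | 800000.00 | 1280000.00
hole | -1350.00 | 26.50 | 66.00 | -35775.00 | -89100.00
Σ | 14650.00 |  |  | 764225.00 | 1190900.00
x̄ = 764225.00 / 14650.00 = 52.17 mm
ȳ = 1190900.00 / 14650.00 = 81.29 mm

x̄ = 52.17 mm, ȳ = 81.29 mm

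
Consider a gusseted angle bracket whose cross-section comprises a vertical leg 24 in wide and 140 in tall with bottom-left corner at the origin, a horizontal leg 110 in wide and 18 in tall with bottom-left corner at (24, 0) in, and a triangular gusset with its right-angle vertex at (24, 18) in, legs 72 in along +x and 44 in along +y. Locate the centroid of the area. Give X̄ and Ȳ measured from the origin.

X̄ = 39.40 in, Ȳ = 44.02 in

vertical leg: A = 24 × 140 = 3360.00, centroid at (12.00, 70.00).
horizontal leg: A = 110 × 18 = 1980.00, centroid at (79.00, 9.00).
gusset: A = ½·72·44 = 1584.00, centroid at (48.00, 32.67).
ΣA = 6924.00 in², ΣAX̄ = 272772.00 in³, ΣAȲ = 304764.00 in³.
X̄ = 272772.00/6924.00 = 39.40 in; Ȳ = 304764.00/6924.00 = 44.02 in.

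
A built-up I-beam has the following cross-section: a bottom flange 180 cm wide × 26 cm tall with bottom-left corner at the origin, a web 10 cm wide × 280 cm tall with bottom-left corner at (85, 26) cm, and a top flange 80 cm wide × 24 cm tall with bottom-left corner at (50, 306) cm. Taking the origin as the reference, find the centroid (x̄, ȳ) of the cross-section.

x̄ = 90.00 cm, ȳ = 120.87 cm

bottom flange: A = 180 × 26 = 4680.00, centroid at (90.00, 13.00).
web: A = 10 × 280 = 2800.00, centroid at (90.00, 166.00).
top flange: A = 80 × 24 = 1920.00, centroid at (90.00, 318.00).
ΣA = 9400.00 cm²
ΣAx̄ = (4680.00)(90.00) + (2800.00)(90.00) + (1920.00)(90.00) = 846000.00 cm³
ΣAȳ = (4680.00)(13.00) + (2800.00)(166.00) + (1920.00)(318.00) = 1136200.00 cm³
x̄ = 846000.00 / 9400.00 = 90.00 cm
ȳ = 1136200.00 / 9400.00 = 120.87 cm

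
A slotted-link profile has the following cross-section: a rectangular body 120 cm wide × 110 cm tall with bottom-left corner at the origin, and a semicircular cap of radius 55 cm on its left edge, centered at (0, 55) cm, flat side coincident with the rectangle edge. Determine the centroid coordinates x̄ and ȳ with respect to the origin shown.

x̄ = 37.94 cm, ȳ = 55.00 cm

Part | A | x̄ᵢ | ȳᵢ | A·x̄ᵢ | A·ȳᵢ
rectangular body | 13200.00 | 60.00 | 55.00 | 792000.00 | 726000.00
semicircular end | 4751.66 | -23.34 | 55.00 | -110916.67 | 261341.24
Σ | 17951.66 |  |  | 681083.33 | 987341.24
x̄ = 681083.33 / 17951.66 = 37.94 cm
ȳ = 987341.24 / 17951.66 = 55.00 cm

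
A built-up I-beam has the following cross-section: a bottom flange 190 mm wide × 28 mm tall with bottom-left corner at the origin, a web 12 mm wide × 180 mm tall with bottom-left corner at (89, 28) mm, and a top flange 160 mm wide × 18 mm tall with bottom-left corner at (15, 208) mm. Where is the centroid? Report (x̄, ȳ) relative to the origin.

Part | A | x̄ᵢ | ȳᵢ | A·x̄ᵢ | A·ȳᵢ
bottom flange | 5320.00 | 95.00 | 14.00 | 505400.00 | 74480.00
web | 2160.00 | 95.00 | 118.00 | 205200.00 | 254880.00
top flange | 2880.00 | 95.00 | 217.00 | 273600.00 | 624960.00
Σ | 10360.00 |  |  | 984200.00 | 954320.00
x̄ = 984200.00 / 10360.00 = 95.00 mm
ȳ = 954320.00 / 10360.00 = 92.12 mm

x̄ = 95.00 mm, ȳ = 92.12 mm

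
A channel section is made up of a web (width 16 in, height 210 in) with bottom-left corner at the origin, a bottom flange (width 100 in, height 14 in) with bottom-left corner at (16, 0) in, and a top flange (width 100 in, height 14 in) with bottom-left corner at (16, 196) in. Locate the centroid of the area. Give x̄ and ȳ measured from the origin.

web: A = 16 × 210 = 3360.00, centroid at (8.00, 105.00).
bottom flange: A = 100 × 14 = 1400.00, centroid at (66.00, 7.00).
top flange: A = 100 × 14 = 1400.00, centroid at (66.00, 203.00).
ΣA = 6160.00 in²
ΣAx̄ = (3360.00)(8.00) + (1400.00)(66.00) + (1400.00)(66.00) = 211680.00 in³
ΣAȳ = (3360.00)(105.00) + (1400.00)(7.00) + (1400.00)(203.00) = 646800.00 in³
x̄ = 211680.00 / 6160.00 = 34.36 in
ȳ = 646800.00 / 6160.00 = 105.00 in

x̄ = 34.36 in, ȳ = 105.00 in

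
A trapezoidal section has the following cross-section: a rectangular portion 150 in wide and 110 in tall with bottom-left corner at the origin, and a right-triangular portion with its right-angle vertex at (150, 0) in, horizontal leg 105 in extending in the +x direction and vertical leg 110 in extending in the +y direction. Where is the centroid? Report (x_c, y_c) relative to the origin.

rectangular portion: A = 150 × 110 = 16500.00, centroid at (75.00, 55.00).
triangular portion: A = ½·105·110 = 5775.00, centroid at (185.00, 36.67).
ΣA = 22275.00 in², ΣAx_c = 2305875.00 in³, ΣAy_c = 1119250.00 in³.
x_c = 2305875.00/22275.00 = 103.52 in; y_c = 1119250.00/22275.00 = 50.25 in.

x_c = 103.52 in, y_c = 50.25 in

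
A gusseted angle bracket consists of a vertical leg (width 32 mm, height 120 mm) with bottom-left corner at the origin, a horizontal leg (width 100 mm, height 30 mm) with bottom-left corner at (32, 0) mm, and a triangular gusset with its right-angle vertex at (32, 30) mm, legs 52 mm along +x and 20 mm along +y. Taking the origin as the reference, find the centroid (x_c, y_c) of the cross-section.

x_c = 45.26 mm, y_c = 40.01 mm

Part | A | x̄ᵢ | ȳᵢ | A·x̄ᵢ | A·ȳᵢ
vertical leg | 3840.00 | 16.00 | 60.00 | 61440.00 | 230400.00
horizontal leg | 3000.00 | 82.00 | 15.00 | 246000.00 | 45000.00
gusset | 520.00 | 49.33 | 36.67 | 25653.33 | 19066.67
Σ | 7360.00 |  |  | 333093.33 | 294466.67
x_c = 333093.33 / 7360.00 = 45.26 mm
y_c = 294466.67 / 7360.00 = 40.01 mm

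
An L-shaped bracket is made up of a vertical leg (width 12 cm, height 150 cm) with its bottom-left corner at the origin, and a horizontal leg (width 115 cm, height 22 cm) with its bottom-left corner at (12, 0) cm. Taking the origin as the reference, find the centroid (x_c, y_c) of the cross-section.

x_c = 43.10 cm, y_c = 37.61 cm

Part | A | x̄ᵢ | ȳᵢ | A·x̄ᵢ | A·ȳᵢ
vertical leg | 1800.00 | 6.00 | 75.00 | 10800.00 | 135000.00
horizontal leg | 2530.00 | 69.50 | 11.00 | 175835.00 | 27830.00
Σ | 4330.00 |  |  | 186635.00 | 162830.00
x_c = 186635.00 / 4330.00 = 43.10 cm
y_c = 162830.00 / 4330.00 = 37.61 cm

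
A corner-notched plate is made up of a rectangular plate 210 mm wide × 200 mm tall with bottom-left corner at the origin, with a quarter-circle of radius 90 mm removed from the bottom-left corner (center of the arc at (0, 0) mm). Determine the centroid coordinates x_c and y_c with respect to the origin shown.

plate: A = 210 × 200 = 42000.00, centroid at (105.00, 100.00).
removed quarter-circle: A = −¼π·90² = -6361.73, centroid at (38.20, 38.20).
ΣA = 35638.27 mm²
ΣAx_c = (42000.00)(105.00) + (-6361.73)(38.20) = 4167000.00 mm³
ΣAy_c = (42000.00)(100.00) + (-6361.73)(38.20) = 3957000.00 mm³
x_c = 4167000.00 / 35638.27 = 116.92 mm
y_c = 3957000.00 / 35638.27 = 111.03 mm

x_c = 116.92 mm, y_c = 111.03 mm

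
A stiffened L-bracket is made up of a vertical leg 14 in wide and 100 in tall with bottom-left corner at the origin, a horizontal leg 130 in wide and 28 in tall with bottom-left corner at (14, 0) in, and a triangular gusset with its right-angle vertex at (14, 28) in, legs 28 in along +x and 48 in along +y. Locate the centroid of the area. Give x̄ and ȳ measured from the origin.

vertical leg: A = 14 × 100 = 1400.00, centroid at (7.00, 50.00).
horizontal leg: A = 130 × 28 = 3640.00, centroid at (79.00, 14.00).
gusset: A = ½·28·48 = 672.00, centroid at (23.33, 44.00).
ΣA = 5712.00 in², ΣAx̄ = 313040.00 in³, ΣAȳ = 150528.00 in³.
x̄ = 313040.00/5712.00 = 54.80 in; ȳ = 150528.00/5712.00 = 26.35 in.

x̄ = 54.80 in, ȳ = 26.35 in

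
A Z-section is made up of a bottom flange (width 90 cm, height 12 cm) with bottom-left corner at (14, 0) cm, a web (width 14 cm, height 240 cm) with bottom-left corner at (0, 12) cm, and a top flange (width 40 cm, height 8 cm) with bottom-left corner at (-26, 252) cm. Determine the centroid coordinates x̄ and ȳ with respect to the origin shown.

bottom flange: A = 90 × 12 = 1080.00, centroid at (59.00, 6.00).
web: A = 14 × 240 = 3360.00, centroid at (7.00, 132.00).
top flange: A = 40 × 8 = 320.00, centroid at (-6.00, 256.00).
ΣA = 4760.00 cm², ΣAx̄ = 85320.00 cm³, ΣAȳ = 531920.00 cm³.
x̄ = 85320.00/4760.00 = 17.92 cm; ȳ = 531920.00/4760.00 = 111.75 cm.

x̄ = 17.92 cm, ȳ = 111.75 cm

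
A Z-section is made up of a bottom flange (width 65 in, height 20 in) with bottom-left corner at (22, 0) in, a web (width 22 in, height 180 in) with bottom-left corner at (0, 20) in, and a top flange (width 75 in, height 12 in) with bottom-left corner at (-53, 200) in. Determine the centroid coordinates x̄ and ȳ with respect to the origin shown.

x̄ = 16.31 in, ȳ = 102.92 in

bottom flange: A = 65 × 20 = 1300.00, centroid at (54.50, 10.00).
web: A = 22 × 180 = 3960.00, centroid at (11.00, 110.00).
top flange: A = 75 × 12 = 900.00, centroid at (-15.50, 206.00).
ΣA = 6160.00 in²
ΣAx̄ = (1300.00)(54.50) + (3960.00)(11.00) + (900.00)(-15.50) = 100460.00 in³
ΣAȳ = (1300.00)(10.00) + (3960.00)(110.00) + (900.00)(206.00) = 634000.00 in³
x̄ = 100460.00 / 6160.00 = 16.31 in
ȳ = 634000.00 / 6160.00 = 102.92 in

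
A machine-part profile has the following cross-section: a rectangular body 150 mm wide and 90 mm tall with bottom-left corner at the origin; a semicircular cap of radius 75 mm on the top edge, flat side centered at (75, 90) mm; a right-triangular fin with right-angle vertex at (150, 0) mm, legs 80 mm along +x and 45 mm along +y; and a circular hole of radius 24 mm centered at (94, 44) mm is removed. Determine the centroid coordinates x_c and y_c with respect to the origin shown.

rectangular body: A = 150 × 90 = 13500.00, centroid at (75.00, 45.00).
semicircular top: A = ½π·75² = 8835.73, centroid at (75.00, 121.83).
triangular fin: A = ½·80·45 = 1800.00, centroid at (176.67, 15.00).
hole: A = −π·24² = -1809.56, centroid at (94.00, 44.00).
ΣA = 22326.17 mm², ΣAx_c = 1823081.31 mm³, ΣAy_c = 1631345.12 mm³.
x_c = 1823081.31/22326.17 = 81.66 mm; y_c = 1631345.12/22326.17 = 73.07 mm.

x_c = 81.66 mm, y_c = 73.07 mm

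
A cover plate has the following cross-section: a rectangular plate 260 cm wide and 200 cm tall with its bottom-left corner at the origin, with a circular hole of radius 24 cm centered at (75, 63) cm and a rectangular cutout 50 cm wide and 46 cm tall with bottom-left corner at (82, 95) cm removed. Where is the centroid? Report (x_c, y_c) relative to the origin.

plate: A = 260 × 200 = 52000.00, centroid at (130.00, 100.00).
hole 1: A = −π·24² = -1809.56, centroid at (75.00, 63.00).
hole 2: A = −(50 × 46) = -2300.00, centroid at (107.00, 118.00).
ΣA = 47890.44 cm²
ΣAx_c = (52000.00)(130.00) + (-1809.56)(75.00) + (-2300.00)(107.00) = 6378183.20 cm³
ΣAy_c = (52000.00)(100.00) + (-1809.56)(63.00) + (-2300.00)(118.00) = 4814597.89 cm³
x_c = 6378183.20 / 47890.44 = 133.18 cm
y_c = 4814597.89 / 47890.44 = 100.53 cm

x_c = 133.18 cm, y_c = 100.53 cm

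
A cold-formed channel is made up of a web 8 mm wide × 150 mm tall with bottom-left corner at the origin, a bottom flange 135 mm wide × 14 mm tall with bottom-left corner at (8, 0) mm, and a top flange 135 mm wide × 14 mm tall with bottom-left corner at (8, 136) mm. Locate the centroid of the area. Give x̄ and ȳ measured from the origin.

Part | A | x̄ᵢ | ȳᵢ | A·x̄ᵢ | A·ȳᵢ
web | 1200.00 | 4.00 | 75.00 | 4800.00 | 90000.00
bottom flange | 1890.00 | 75.50 | 7.00 | 142695.00 | 13230.00
top flange | 1890.00 | 75.50 | 143.00 | 142695.00 | 270270.00
Σ | 4980.00 |  |  | 290190.00 | 373500.00
x̄ = 290190.00 / 4980.00 = 58.27 mm
ȳ = 373500.00 / 4980.00 = 75.00 mm

x̄ = 58.27 mm, ȳ = 75.00 mm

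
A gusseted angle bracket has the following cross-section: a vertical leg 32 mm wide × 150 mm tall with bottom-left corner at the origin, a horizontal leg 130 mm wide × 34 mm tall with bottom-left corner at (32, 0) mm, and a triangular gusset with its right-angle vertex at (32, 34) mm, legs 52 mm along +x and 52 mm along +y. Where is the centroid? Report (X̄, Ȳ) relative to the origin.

X̄ = 54.13 mm, Ȳ = 47.72 mm

vertical leg: A = 32 × 150 = 4800.00, centroid at (16.00, 75.00).
horizontal leg: A = 130 × 34 = 4420.00, centroid at (97.00, 17.00).
gusset: A = ½·52·52 = 1352.00, centroid at (49.33, 51.33).
ΣA = 10572.00 mm², ΣAX̄ = 572238.67 mm³, ΣAȲ = 504542.67 mm³.
X̄ = 572238.67/10572.00 = 54.13 mm; Ȳ = 504542.67/10572.00 = 47.72 mm.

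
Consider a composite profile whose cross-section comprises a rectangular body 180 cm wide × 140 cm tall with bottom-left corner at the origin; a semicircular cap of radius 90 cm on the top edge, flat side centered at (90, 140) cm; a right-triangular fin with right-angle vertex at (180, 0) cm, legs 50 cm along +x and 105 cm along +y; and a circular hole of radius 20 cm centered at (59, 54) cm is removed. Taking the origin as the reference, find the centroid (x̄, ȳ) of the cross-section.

x̄ = 98.12 cm, ȳ = 103.21 cm

rectangular body: A = 180 × 140 = 25200.00, centroid at (90.00, 70.00).
semicircular top: A = ½π·90² = 12723.45, centroid at (90.00, 178.20).
triangular fin: A = ½·50·105 = 2625.00, centroid at (196.67, 35.00).
hole: A = −π·20² = -1256.64, centroid at (59.00, 54.00).
ΣA = 39291.81 cm²
ΣAx̄ = (25200.00)(90.00) + (12723.45)(90.00) + (2625.00)(196.67) + (-1256.64)(59.00) = 3855218.94 cm³
ΣAȳ = (25200.00)(70.00) + (12723.45)(178.20) + (2625.00)(35.00) + (-1256.64)(54.00) = 4055299.63 cm³
x̄ = 3855218.94 / 39291.81 = 98.12 cm
ȳ = 4055299.63 / 39291.81 = 103.21 cm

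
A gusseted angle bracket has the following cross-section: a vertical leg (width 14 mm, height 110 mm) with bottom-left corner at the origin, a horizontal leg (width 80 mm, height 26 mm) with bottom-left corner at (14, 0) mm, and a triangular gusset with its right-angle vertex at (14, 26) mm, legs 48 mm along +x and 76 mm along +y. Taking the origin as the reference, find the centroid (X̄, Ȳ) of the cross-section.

X̄ = 32.66 mm, Ȳ = 37.72 mm

vertical leg: A = 14 × 110 = 1540.00, centroid at (7.00, 55.00).
horizontal leg: A = 80 × 26 = 2080.00, centroid at (54.00, 13.00).
gusset: A = ½·48·76 = 1824.00, centroid at (30.00, 51.33).
ΣA = 5444.00 mm²
ΣAX̄ = (1540.00)(7.00) + (2080.00)(54.00) + (1824.00)(30.00) = 177820.00 mm³
ΣAȲ = (1540.00)(55.00) + (2080.00)(13.00) + (1824.00)(51.33) = 205372.00 mm³
X̄ = 177820.00 / 5444.00 = 32.66 mm
Ȳ = 205372.00 / 5444.00 = 37.72 mm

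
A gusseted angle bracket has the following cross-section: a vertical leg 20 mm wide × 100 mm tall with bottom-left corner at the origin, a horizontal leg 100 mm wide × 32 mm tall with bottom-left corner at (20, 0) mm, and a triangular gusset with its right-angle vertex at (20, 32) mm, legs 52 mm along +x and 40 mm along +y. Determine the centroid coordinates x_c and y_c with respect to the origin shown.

vertical leg: A = 20 × 100 = 2000.00, centroid at (10.00, 50.00).
horizontal leg: A = 100 × 32 = 3200.00, centroid at (70.00, 16.00).
gusset: A = ½·52·40 = 1040.00, centroid at (37.33, 45.33).
ΣA = 6240.00 mm²
ΣAx_c = (2000.00)(10.00) + (3200.00)(70.00) + (1040.00)(37.33) = 282826.67 mm³
ΣAy_c = (2000.00)(50.00) + (3200.00)(16.00) + (1040.00)(45.33) = 198346.67 mm³
x_c = 282826.67 / 6240.00 = 45.32 mm
y_c = 198346.67 / 6240.00 = 31.79 mm

x_c = 45.32 mm, y_c = 31.79 mm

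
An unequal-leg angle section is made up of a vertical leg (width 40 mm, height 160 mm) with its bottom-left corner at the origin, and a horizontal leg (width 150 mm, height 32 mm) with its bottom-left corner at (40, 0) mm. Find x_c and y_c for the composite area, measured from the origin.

vertical leg: A = 40 × 160 = 6400.00, centroid at (20.00, 80.00).
horizontal leg: A = 150 × 32 = 4800.00, centroid at (115.00, 16.00).
ΣA = 11200.00 mm², ΣAx_c = 680000.00 mm³, ΣAy_c = 588800.00 mm³.
x_c = 680000.00/11200.00 = 60.71 mm; y_c = 588800.00/11200.00 = 52.57 mm.

x_c = 60.71 mm, y_c = 52.57 mm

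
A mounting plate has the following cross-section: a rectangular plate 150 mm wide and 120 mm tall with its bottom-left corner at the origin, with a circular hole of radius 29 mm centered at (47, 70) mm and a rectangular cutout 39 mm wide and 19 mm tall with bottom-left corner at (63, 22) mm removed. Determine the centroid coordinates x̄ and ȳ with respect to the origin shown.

x̄ = 79.68 mm, ȳ = 59.64 mm

plate: A = 150 × 120 = 18000.00, centroid at (75.00, 60.00).
hole 1: A = −π·29² = -2642.08, centroid at (47.00, 70.00).
hole 2: A = −(39 × 19) = -741.00, centroid at (82.50, 31.50).
ΣA = 14616.92 mm²
ΣAx̄ = (18000.00)(75.00) + (-2642.08)(47.00) + (-741.00)(82.50) = 1164689.77 mm³
ΣAȳ = (18000.00)(60.00) + (-2642.08)(70.00) + (-741.00)(31.50) = 871712.94 mm³
x̄ = 1164689.77 / 14616.92 = 79.68 mm
ȳ = 871712.94 / 14616.92 = 59.64 mm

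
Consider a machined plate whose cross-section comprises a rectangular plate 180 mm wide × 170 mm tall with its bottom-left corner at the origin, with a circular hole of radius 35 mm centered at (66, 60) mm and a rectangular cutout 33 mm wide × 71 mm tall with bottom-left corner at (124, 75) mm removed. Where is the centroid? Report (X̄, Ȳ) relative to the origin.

X̄ = 88.94 mm, Ȳ = 86.49 mm

plate: A = 180 × 170 = 30600.00, centroid at (90.00, 85.00).
hole 1: A = −π·35² = -3848.45, centroid at (66.00, 60.00).
hole 2: A = −(33 × 71) = -2343.00, centroid at (140.50, 110.50).
ΣA = 24408.55 mm²
ΣAX̄ = (30600.00)(90.00) + (-3848.45)(66.00) + (-2343.00)(140.50) = 2170810.73 mm³
ΣAȲ = (30600.00)(85.00) + (-3848.45)(60.00) + (-2343.00)(110.50) = 2111191.44 mm³
X̄ = 2170810.73 / 24408.55 = 88.94 mm
Ȳ = 2111191.44 / 24408.55 = 86.49 mm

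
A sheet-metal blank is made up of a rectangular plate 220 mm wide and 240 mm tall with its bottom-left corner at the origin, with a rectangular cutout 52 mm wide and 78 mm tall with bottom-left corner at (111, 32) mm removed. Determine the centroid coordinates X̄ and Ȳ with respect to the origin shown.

X̄ = 107.75 mm, Ȳ = 124.08 mm

plate: A = 220 × 240 = 52800.00, centroid at (110.00, 120.00).
hole: A = −(52 × 78) = -4056.00, centroid at (137.00, 71.00).
ΣA = 48744.00 mm², ΣAX̄ = 5252328.00 mm³, ΣAȲ = 6048024.00 mm³.
X̄ = 5252328.00/48744.00 = 107.75 mm; Ȳ = 6048024.00/48744.00 = 124.08 mm.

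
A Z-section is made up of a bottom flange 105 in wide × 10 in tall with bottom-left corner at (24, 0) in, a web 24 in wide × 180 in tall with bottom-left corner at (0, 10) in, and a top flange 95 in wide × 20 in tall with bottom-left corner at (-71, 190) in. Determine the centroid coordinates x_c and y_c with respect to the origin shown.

x_c = 12.04 in, y_c = 112.41 in

bottom flange: A = 105 × 10 = 1050.00, centroid at (76.50, 5.00).
web: A = 24 × 180 = 4320.00, centroid at (12.00, 100.00).
top flange: A = 95 × 20 = 1900.00, centroid at (-23.50, 200.00).
ΣA = 7270.00 in², ΣAx_c = 87515.00 in³, ΣAy_c = 817250.00 in³.
x_c = 87515.00/7270.00 = 12.04 in; y_c = 817250.00/7270.00 = 112.41 in.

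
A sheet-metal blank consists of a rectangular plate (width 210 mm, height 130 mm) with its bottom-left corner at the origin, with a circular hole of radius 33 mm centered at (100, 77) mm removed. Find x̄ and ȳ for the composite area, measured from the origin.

plate: A = 210 × 130 = 27300.00, centroid at (105.00, 65.00).
hole: A = −π·33² = -3421.19, centroid at (100.00, 77.00).
ΣA = 23878.81 mm², ΣAx̄ = 2524380.56 mm³, ΣAȳ = 1511068.03 mm³.
x̄ = 2524380.56/23878.81 = 105.72 mm; ȳ = 1511068.03/23878.81 = 63.28 mm.

x̄ = 105.72 mm, ȳ = 63.28 mm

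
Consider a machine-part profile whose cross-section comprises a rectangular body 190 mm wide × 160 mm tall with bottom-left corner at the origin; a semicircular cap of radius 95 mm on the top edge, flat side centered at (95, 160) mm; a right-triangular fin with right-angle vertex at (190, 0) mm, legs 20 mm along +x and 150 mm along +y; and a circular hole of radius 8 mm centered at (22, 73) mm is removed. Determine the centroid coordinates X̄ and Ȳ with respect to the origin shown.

rectangular body: A = 190 × 160 = 30400.00, centroid at (95.00, 80.00).
semicircular top: A = ½π·95² = 14176.44, centroid at (95.00, 200.32).
triangular fin: A = ½·20·150 = 1500.00, centroid at (196.67, 50.00).
hole: A = −π·8² = -201.06, centroid at (22.00, 73.00).
ΣA = 45875.37 mm²
ΣAX̄ = (30400.00)(95.00) + (14176.44)(95.00) + (1500.00)(196.67) + (-201.06)(22.00) = 4525338.14 mm³
ΣAȲ = (30400.00)(80.00) + (14176.44)(200.32) + (1500.00)(50.00) + (-201.06)(73.00) = 5332135.71 mm³
X̄ = 4525338.14 / 45875.37 = 98.64 mm
Ȳ = 5332135.71 / 45875.37 = 116.23 mm

X̄ = 98.64 mm, Ȳ = 116.23 mm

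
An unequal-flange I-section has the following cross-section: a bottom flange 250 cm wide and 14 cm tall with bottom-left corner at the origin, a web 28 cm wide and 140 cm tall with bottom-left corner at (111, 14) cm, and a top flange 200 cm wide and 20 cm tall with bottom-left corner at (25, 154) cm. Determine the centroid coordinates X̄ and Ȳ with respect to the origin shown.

X̄ = 125.00 cm, Ȳ = 88.42 cm

bottom flange: A = 250 × 14 = 3500.00, centroid at (125.00, 7.00).
web: A = 28 × 140 = 3920.00, centroid at (125.00, 84.00).
top flange: A = 200 × 20 = 4000.00, centroid at (125.00, 164.00).
ΣA = 11420.00 cm², ΣAX̄ = 1427500.00 cm³, ΣAȲ = 1009780.00 cm³.
X̄ = 1427500.00/11420.00 = 125.00 cm; Ȳ = 1009780.00/11420.00 = 88.42 cm.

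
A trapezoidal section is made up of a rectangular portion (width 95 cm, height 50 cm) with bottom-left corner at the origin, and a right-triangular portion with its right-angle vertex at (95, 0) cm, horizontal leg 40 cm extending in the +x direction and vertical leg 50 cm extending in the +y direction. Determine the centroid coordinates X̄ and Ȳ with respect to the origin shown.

rectangular portion: A = 95 × 50 = 4750.00, centroid at (47.50, 25.00).
triangular portion: A = ½·40·50 = 1000.00, centroid at (108.33, 16.67).
ΣA = 5750.00 cm², ΣAX̄ = 333958.33 cm³, ΣAȲ = 135416.67 cm³.
X̄ = 333958.33/5750.00 = 58.08 cm; Ȳ = 135416.67/5750.00 = 23.55 cm.

X̄ = 58.08 cm, Ȳ = 23.55 cm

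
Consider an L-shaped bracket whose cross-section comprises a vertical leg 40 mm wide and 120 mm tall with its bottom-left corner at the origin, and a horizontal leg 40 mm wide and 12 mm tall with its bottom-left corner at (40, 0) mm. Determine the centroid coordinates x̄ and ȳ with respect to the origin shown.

x̄ = 23.64 mm, ȳ = 55.09 mm

vertical leg: A = 40 × 120 = 4800.00, centroid at (20.00, 60.00).
horizontal leg: A = 40 × 12 = 480.00, centroid at (60.00, 6.00).
ΣA = 5280.00 mm², ΣAx̄ = 124800.00 mm³, ΣAȳ = 290880.00 mm³.
x̄ = 124800.00/5280.00 = 23.64 mm; ȳ = 290880.00/5280.00 = 55.09 mm.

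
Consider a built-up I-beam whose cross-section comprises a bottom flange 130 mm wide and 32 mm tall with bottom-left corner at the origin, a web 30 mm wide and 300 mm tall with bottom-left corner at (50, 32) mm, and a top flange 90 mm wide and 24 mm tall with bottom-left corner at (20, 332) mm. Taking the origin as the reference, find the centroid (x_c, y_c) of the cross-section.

x_c = 65.00 mm, y_c = 159.77 mm

bottom flange: A = 130 × 32 = 4160.00, centroid at (65.00, 16.00).
web: A = 30 × 300 = 9000.00, centroid at (65.00, 182.00).
top flange: A = 90 × 24 = 2160.00, centroid at (65.00, 344.00).
ΣA = 15320.00 mm², ΣAx_c = 995800.00 mm³, ΣAy_c = 2447600.00 mm³.
x_c = 995800.00/15320.00 = 65.00 mm; y_c = 2447600.00/15320.00 = 159.77 mm.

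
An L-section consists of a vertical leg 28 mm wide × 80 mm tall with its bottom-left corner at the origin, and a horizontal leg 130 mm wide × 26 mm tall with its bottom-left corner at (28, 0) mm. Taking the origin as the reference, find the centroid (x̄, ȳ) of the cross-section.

vertical leg: A = 28 × 80 = 2240.00, centroid at (14.00, 40.00).
horizontal leg: A = 130 × 26 = 3380.00, centroid at (93.00, 13.00).
ΣA = 5620.00 mm², ΣAx̄ = 345700.00 mm³, ΣAȳ = 133540.00 mm³.
x̄ = 345700.00/5620.00 = 61.51 mm; ȳ = 133540.00/5620.00 = 23.76 mm.

x̄ = 61.51 mm, ȳ = 23.76 mm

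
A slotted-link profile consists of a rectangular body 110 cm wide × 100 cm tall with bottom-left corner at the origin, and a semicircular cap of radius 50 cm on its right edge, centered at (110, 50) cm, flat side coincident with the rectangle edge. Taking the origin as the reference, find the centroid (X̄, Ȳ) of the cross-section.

X̄ = 75.05 cm, Ȳ = 50.00 cm

Part | A | x̄ᵢ | ȳᵢ | A·x̄ᵢ | A·ȳᵢ
rectangular body | 11000.00 | 55.00 | 50.00 | 605000.00 | 550000.00
semicircular end | 3926.99 | 131.22 | 50.00 | 515302.32 | 196349.54
Σ | 14926.99 |  |  | 1120302.32 | 746349.54
X̄ = 1120302.32 / 14926.99 = 75.05 cm
Ȳ = 746349.54 / 14926.99 = 50.00 cm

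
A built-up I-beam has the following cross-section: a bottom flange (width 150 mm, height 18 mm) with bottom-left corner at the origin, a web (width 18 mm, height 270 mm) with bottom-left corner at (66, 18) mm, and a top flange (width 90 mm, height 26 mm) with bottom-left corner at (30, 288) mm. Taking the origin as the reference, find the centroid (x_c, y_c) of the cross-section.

Part | A | x̄ᵢ | ȳᵢ | A·x̄ᵢ | A·ȳᵢ
bottom flange | 2700.00 | 75.00 | 9.00 | 202500.00 | 24300.00
web | 4860.00 | 75.00 | 153.00 | 364500.00 | 743580.00
top flange | 2340.00 | 75.00 | 301.00 | 175500.00 | 704340.00
Σ | 9900.00 |  |  | 742500.00 | 1472220.00
x_c = 742500.00 / 9900.00 = 75.00 mm
y_c = 1472220.00 / 9900.00 = 148.71 mm

x_c = 75.00 mm, y_c = 148.71 mm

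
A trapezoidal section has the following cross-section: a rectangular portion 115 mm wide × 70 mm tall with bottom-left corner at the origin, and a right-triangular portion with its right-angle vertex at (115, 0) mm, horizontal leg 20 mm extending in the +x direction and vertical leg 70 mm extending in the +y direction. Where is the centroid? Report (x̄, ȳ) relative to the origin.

x̄ = 62.63 mm, ȳ = 34.07 mm

rectangular portion: A = 115 × 70 = 8050.00, centroid at (57.50, 35.00).
triangular portion: A = ½·20·70 = 700.00, centroid at (121.67, 23.33).
ΣA = 8750.00 mm², ΣAx̄ = 548041.67 mm³, ΣAȳ = 298083.33 mm³.
x̄ = 548041.67/8750.00 = 62.63 mm; ȳ = 298083.33/8750.00 = 34.07 mm.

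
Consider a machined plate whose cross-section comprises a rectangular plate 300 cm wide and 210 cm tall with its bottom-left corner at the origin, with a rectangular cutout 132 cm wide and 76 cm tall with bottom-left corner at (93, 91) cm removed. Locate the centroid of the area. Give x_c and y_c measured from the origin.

plate: A = 300 × 210 = 63000.00, centroid at (150.00, 105.00).
hole: A = −(132 × 76) = -10032.00, centroid at (159.00, 129.00).
ΣA = 52968.00 cm², ΣAx_c = 7854912.00 cm³, ΣAy_c = 5320872.00 cm³.
x_c = 7854912.00/52968.00 = 148.30 cm; y_c = 5320872.00/52968.00 = 100.45 cm.

x_c = 148.30 cm, y_c = 100.45 cm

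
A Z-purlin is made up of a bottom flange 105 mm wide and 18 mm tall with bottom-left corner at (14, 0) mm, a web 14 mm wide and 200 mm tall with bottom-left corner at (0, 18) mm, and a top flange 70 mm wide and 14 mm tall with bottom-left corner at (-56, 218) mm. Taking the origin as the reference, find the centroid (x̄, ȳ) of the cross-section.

x̄ = 21.99 mm, ȳ = 100.16 mm

bottom flange: A = 105 × 18 = 1890.00, centroid at (66.50, 9.00).
web: A = 14 × 200 = 2800.00, centroid at (7.00, 118.00).
top flange: A = 70 × 14 = 980.00, centroid at (-21.00, 225.00).
ΣA = 5670.00 mm², ΣAx̄ = 124705.00 mm³, ΣAȳ = 567910.00 mm³.
x̄ = 124705.00/5670.00 = 21.99 mm; ȳ = 567910.00/5670.00 = 100.16 mm.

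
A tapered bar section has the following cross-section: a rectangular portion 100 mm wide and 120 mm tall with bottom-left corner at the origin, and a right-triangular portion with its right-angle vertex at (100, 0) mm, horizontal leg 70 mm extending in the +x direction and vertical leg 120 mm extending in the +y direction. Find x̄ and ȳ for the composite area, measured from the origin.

x̄ = 69.01 mm, ȳ = 54.81 mm

Part | A | x̄ᵢ | ȳᵢ | A·x̄ᵢ | A·ȳᵢ
rectangular portion | 12000.00 | 50.00 | 60.00 | 600000.00 | 720000.00
triangular portion | 4200.00 | 123.33 | 40.00 | 518000.00 | 168000.00
Σ | 16200.00 |  |  | 1118000.00 | 888000.00
x̄ = 1118000.00 / 16200.00 = 69.01 mm
ȳ = 888000.00 / 16200.00 = 54.81 mm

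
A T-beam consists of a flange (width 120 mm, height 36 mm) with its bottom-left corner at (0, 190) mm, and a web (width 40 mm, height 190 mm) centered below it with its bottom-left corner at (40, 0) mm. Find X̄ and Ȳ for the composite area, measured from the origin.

web: A = 40 × 190 = 7600.00, centroid at (60.00, 95.00).
flange: A = 120 × 36 = 4320.00, centroid at (60.00, 208.00).
ΣA = 11920.00 mm², ΣAX̄ = 715200.00 mm³, ΣAȲ = 1620560.00 mm³.
X̄ = 715200.00/11920.00 = 60.00 mm; Ȳ = 1620560.00/11920.00 = 135.95 mm.

X̄ = 60.00 mm, Ȳ = 135.95 mm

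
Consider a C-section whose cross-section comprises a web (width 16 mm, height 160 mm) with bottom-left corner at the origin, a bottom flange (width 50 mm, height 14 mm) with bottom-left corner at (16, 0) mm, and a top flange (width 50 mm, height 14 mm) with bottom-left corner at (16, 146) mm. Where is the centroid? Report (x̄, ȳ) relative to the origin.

web: A = 16 × 160 = 2560.00, centroid at (8.00, 80.00).
bottom flange: A = 50 × 14 = 700.00, centroid at (41.00, 7.00).
top flange: A = 50 × 14 = 700.00, centroid at (41.00, 153.00).
ΣA = 3960.00 mm², ΣAx̄ = 77880.00 mm³, ΣAȳ = 316800.00 mm³.
x̄ = 77880.00/3960.00 = 19.67 mm; ȳ = 316800.00/3960.00 = 80.00 mm.

x̄ = 19.67 mm, ȳ = 80.00 mm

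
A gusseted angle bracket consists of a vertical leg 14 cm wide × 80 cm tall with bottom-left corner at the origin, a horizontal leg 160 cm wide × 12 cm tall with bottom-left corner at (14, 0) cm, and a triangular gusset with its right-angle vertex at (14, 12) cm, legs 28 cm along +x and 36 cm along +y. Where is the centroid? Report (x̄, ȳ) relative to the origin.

x̄ = 56.46 cm, ȳ = 19.30 cm

Part | A | x̄ᵢ | ȳᵢ | A·x̄ᵢ | A·ȳᵢ
vertical leg | 1120.00 | 7.00 | 40.00 | 7840.00 | 44800.00
horizontal leg | 1920.00 | 94.00 | 6.00 | 180480.00 | 11520.00
gusset | 504.00 | 23.33 | 24.00 | 11760.00 | 12096.00
Σ | 3544.00 |  |  | 200080.00 | 68416.00
x̄ = 200080.00 / 3544.00 = 56.46 cm
ȳ = 68416.00 / 3544.00 = 19.30 cm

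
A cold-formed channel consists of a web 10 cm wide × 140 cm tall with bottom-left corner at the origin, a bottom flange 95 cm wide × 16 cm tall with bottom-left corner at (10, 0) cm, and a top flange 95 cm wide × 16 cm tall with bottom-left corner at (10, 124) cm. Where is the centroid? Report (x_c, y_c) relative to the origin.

x_c = 40.95 cm, y_c = 70.00 cm

Part | A | x̄ᵢ | ȳᵢ | A·x̄ᵢ | A·ȳᵢ
web | 1400.00 | 5.00 | 70.00 | 7000.00 | 98000.00
bottom flange | 1520.00 | 57.50 | 8.00 | 87400.00 | 12160.00
top flange | 1520.00 | 57.50 | 132.00 | 87400.00 | 200640.00
Σ | 4440.00 |  |  | 181800.00 | 310800.00
x_c = 181800.00 / 4440.00 = 40.95 cm
y_c = 310800.00 / 4440.00 = 70.00 cm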